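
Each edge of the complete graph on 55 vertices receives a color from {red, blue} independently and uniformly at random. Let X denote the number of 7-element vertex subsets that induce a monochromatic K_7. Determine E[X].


Let X = Σ_S X_S over the C(55, 7) = 202927725 subsets S of size 7, where X_S = 1 if the K_7 on S is monochromatic.
For a fixed S, the K_7 on S has C(7, 2) = 21 edges. P[all 21 edges red] = (1/2)^21, and likewise for blue, so P[monochromatic] = 2·(1/2)^21 = 2^{1 − 21} = 1/1048576.
By linearity: E[X] = C(55, 7) · 2^{1 − 21} = 202927725 · 1/1048576 = 202927725/1048576.
Numerically: E[X] ≈ 193.5270.

E[X] = C(55,7)·2^(1−C(7,2)) = 202927725/1048576 ≈ 193.5270.


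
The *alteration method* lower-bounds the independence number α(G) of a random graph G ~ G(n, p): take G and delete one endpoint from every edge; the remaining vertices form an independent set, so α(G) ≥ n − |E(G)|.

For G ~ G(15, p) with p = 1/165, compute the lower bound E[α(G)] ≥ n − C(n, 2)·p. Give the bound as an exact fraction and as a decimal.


E[|E(G)|] = C(15, 2)·p = 105 · (1/165) = 7/11.
E[α(G)] ≥ n − E[|E(G)|] = 15 − 7/11 = 158/11.
Numerically: ≈ 14.36364.
(This is only a lower bound; the true E[α(G)] may be larger.)

E[α(G)] ≥ 158/11 ≈ 14.36364.


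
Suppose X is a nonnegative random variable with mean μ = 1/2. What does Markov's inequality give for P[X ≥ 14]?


μ = E[X] = 1/2, a = 14.
Markov: P[X ≥ 14] ≤ μ/a = (1/2)/14 = 1/28.
Numerically: ≈ 0.036.
(Since a = 14 > μ = 0.500, the bound 1/28 is < 1 and informative.)

P[X ≥ 14] ≤ 1/28 ≈ 0.036.


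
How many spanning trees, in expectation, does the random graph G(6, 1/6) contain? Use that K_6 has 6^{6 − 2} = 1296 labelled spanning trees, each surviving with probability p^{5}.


K_6 has 6^{6 − 2} = 1296 labelled spanning trees.
For each such spanning tree H, let X_H = 1 if all 5 edges of H are present in G. Then P[X_H = 1] = p^{5} = (1/6)^{5} = 1/7776.
By linearity of expectation: E[X] = Σ_H E[X_H] = 1296 · p^{5} = 1296 · 1/7776 = 1/6.
Numerically: E[X] ≈ 0.16667.

E[X] = 1296 · (1/6)^{5} = 1/6 ≈ 0.16667.


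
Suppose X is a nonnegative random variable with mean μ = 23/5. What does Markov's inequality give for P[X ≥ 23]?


μ = E[X] = 23/5, a = 23.
Markov: P[X ≥ 23] ≤ μ/a = (23/5)/23 = 1/5.
Numerically: ≈ 0.2000.
(Since a = 23 > μ = 4.6000, the bound 1/5 is < 1 and informative.)

P[X ≥ 23] ≤ 1/5 ≈ 0.2000.


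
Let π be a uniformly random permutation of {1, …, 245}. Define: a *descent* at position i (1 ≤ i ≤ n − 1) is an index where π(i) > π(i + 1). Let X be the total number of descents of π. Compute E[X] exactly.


Write X = Σ X_I over i = 1, …, 244, with X_I the indicator of one descent.
There are 244 indicators.
For each fixed i, the pair (π(i), π(i+1)) is a uniformly random ordered pair of distinct values from {1, …, 245}; by symmetry P[π(i) > π(i+1)] = 1/2.
By linearity: E[X] = 244 · (1/2) = (245 − 1) · (1/2) = 122 ≈ 122.00000.

E[X] = 122 = 122.00000.


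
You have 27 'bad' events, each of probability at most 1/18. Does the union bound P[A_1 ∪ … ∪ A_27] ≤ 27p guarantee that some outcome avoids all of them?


Union bound: P[∪_{i=1}^{27} A_i] ≤ Σ_i P[A_i] ≤ 27·p = 27·(1/18) = 3/2.
Numerically: 3/2 ≈ 1.5000.
Is 3/2 < 1? NO.
Since the bound 3/2 is ≥ 1, the union bound is uninformative here; it does NOT by itself certify existence.

27·p = 3/2 ≈ 1.5000; existence NOT certified by the union bound.


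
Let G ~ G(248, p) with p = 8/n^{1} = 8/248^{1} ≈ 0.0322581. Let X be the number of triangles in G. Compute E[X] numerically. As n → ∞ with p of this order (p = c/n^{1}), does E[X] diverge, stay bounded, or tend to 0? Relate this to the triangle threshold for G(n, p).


Number of potential triangles: C(248, 3) = 2511496.
Each occurs with probability p³ ≈ (0.0322581)³ ≈ 3.35671847e-05.
By linearity: E[X] = C(248, 3)·p³ ≈ 2511496 · 3.35671847e-05 ≈ 84.303850.
Here α = 1, so p = 8/n is exactly at the triangle threshold p ~ 1/n. Asymptotically E[X] → c³/6 = 8³/6 = 256/3 ≈ 85.333333, a bounded constant. In this regime the triangle count is asymptotically Poisson(c³/6).

E[X] ≈ 84.303850; in regime p = Θ(1/n^{1}) E[X] stays bounded (at the triangle threshold p ~ 1/n).


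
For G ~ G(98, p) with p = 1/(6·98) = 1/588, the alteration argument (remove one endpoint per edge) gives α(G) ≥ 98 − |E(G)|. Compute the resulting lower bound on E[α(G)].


E[|E(G)|] = C(98, 2)·p = 4753 · (1/588) = 97/12.
E[α(G)] ≥ n − E[|E(G)|] = 98 − 97/12 = 1079/12.
Numerically: ≈ 89.917.
(This is only a lower bound; the true E[α(G)] may be larger.)

E[α(G)] ≥ 1079/12 ≈ 89.917.


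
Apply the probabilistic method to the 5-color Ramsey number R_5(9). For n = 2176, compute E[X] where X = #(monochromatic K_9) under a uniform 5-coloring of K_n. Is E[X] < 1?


E[X] = C(2176, 9) · 5^{1 − 36} = 2964644298134342657641600 · 5^{−35} = 2964644298134342657641600/2910383045673370361328125.
As a reduced fraction: E[X] = 118585771925373706305664/116415321826934814453125 ≈ 1.01864.
Is E[X] < 1? NO.
Since E[X] ≥ 1, the first-moment bound is inconclusive at n = 2176; it does NOT by itself certify R_5(9) > 2176.

E[X] = 118585771925373706305664/116415321826934814453125 ≈ 1.01864; E[X] ≥ 1; first-moment method inconclusive here.


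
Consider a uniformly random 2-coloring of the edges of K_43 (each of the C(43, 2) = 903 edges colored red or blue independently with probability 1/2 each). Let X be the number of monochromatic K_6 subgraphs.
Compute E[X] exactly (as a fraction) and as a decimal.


Let X = Σ_S X_S over the C(43, 6) = 6096454 subsets S of size 6, where X_S = 1 if the K_6 on S is monochromatic.
For a fixed S, the K_6 on S has C(6, 2) = 15 edges. P[all 15 edges red] = (1/2)^15, and likewise for blue, so P[monochromatic] = 2·(1/2)^15 = 2^{1 − 15} = 1/16384.
Summing: E[X] = C(43, 6) · 2^{1 − 15} = 6096454 · 1/16384 = 3048227/8192.
Numerically: E[X] ≈ 372.098.

E[X] = C(43,6)·2^(1−C(6,2)) = 3048227/8192 ≈ 372.098.


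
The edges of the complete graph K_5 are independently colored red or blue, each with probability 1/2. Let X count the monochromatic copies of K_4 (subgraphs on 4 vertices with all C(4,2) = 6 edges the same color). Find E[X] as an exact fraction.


Let X = Σ_S X_S over the C(5, 4) = 5 subsets S of size 4, where X_S = 1 if the K_4 on S is monochromatic.
For a fixed S, the K_4 on S has C(4, 2) = 6 edges. P[all 6 edges red] = (1/2)^6, and likewise for blue, so P[monochromatic] = 2·(1/2)^6 = 2^{1 − 6} = 1/32.
By linearity of expectation: E[X] = C(5, 4) · 2^{1 − 6} = 5 · 1/32 = 5/32.
Numerically: E[X] ≈ 0.156.

E[X] = C(5,4)·2^(1−C(4,2)) = 5/32 ≈ 0.156.


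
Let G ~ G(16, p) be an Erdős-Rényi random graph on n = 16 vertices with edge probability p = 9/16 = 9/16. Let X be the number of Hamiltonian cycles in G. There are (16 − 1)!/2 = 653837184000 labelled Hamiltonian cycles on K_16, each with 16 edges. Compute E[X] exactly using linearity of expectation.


K_16 has (16 − 1)!/2 = 653837184000 labelled Hamiltonian cycles.
For each such Hamiltonian cycle H, let X_H = 1 if all 16 edges of H are present in G. Then P[X_H = 1] = p^{16} = (9/16)^{16} = 1853020188851841/18446744073709551616.
Summing the indicators: E[X] = Σ_H E[X_H] = 653837184000 · p^{16} = 653837184000 · 1853020188851841/18446744073709551616 = 1183177248216831945952875/18014398509481984.
Numerically: E[X] ≈ 6.568e+07.

E[X] = 653837184000 · (9/16)^{16} = 1183177248216831945952875/18014398509481984 ≈ 6.568e+07.


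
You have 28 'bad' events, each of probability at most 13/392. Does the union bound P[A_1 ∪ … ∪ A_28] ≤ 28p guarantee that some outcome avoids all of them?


Union bound: P[∪_{i=1}^{28} A_i] ≤ Σ_i P[A_i] ≤ 28·p = 28·(13/392) = 13/14.
Numerically: 13/14 ≈ 0.92857.
Is 13/14 < 1? YES.
Since P[∪ A_i] ≤ 13/14 < 1, the complement has P[∩ A_i^c] ≥ 1 − 13/14 = 1/14 > 0, so some outcome avoids every A_i.

28·p = 13/14 ≈ 0.92857; existence CERTIFIED by the union bound.


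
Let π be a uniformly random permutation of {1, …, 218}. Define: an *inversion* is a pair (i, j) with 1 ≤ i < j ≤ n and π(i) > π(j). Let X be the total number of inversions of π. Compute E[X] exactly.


Write X = Σ X_I over the C(218, 2) = 23653 pairs i < j, with X_I the indicator of one inversion.
There are 23653 indicators.
For each fixed pair i < j, the values π(i) and π(j) are two distinct elements of {1, …, 218} in uniformly random order; by symmetry P[π(i) > π(j)] = 1/2.
By linearity: E[X] = 23653 · (1/2) = C(218, 2) · (1/2) = 23653/2 = 23653/2 ≈ 11826.500000.

E[X] = 23653/2 = 11826.500000.


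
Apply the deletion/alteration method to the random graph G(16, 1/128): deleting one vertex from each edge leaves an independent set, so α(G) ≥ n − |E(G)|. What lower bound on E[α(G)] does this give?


E[|E(G)|] = C(16, 2)·p = 120 · (1/128) = 15/16.
E[α(G)] ≥ n − E[|E(G)|] = 16 − 15/16 = 241/16.
Numerically: ≈ 15.062.
(This is only a lower bound; the true E[α(G)] may be larger.)

E[α(G)] ≥ 241/16 ≈ 15.062.


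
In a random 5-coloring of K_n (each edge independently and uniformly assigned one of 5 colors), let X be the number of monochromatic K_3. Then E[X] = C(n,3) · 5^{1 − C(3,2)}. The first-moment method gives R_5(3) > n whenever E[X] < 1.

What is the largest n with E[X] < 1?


We need C(n, 3) · 5^{1 − 3} < 1, i.e. C(n, 3) < 5^{3 − 1} = 25.
Check values of n near the boundary:
  n = 3: C(3, 3) = 1; 1 < 25? YES
  n = 4: C(4, 3) = 4; 4 < 25? YES
  n = 5: C(5, 3) = 10; 10 < 25? YES
  n = 6: C(6, 3) = 20; 20 < 25? YES
  n = 7: C(7, 3) = 35; 35 < 25? NO
The largest n with C(n, 3) < 25 is n = 6 (where E[X] = 4/5 ≈ 0.8000). Hence R_5(3) > 6, i.e. R_5(3) ≥ 7.

Largest n = 6; hence R_5(3) > 6.


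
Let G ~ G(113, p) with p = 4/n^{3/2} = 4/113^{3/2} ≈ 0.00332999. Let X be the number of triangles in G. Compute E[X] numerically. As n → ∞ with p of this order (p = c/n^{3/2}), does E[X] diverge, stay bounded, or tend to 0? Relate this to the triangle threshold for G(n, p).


Number of potential triangles: C(113, 3) = 234136.
Each occurs with probability p³ ≈ (0.00332999)³ ≈ 3.69255505e-08.
By linearity: E[X] = C(113, 3)·p³ ≈ 234136 · 3.69255505e-08 ≈ 0.008646.
Since α = 3/2 > 1, p = c/n^{3/2} = o(1/n) is below the triangle threshold p ~ 1/n. Asymptotically E[X] ~ (c³/6)·n^{3(1−α)} = (4³/6)·n^{-1.5} → 0, so by Markov's inequality G has no triangles w.h.p.

E[X] ≈ 0.008646; in regime p = Θ(1/n^{3/2}) E[X] tends to 0 (below the triangle threshold p ~ 1/n).


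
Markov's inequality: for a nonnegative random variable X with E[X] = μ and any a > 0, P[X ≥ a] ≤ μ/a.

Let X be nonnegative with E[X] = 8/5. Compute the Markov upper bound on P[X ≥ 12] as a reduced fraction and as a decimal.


μ = E[X] = 8/5, a = 12.
Markov: P[X ≥ 12] ≤ μ/a = (8/5)/12 = 2/15.
Numerically: ≈ 0.13333.
(Since a = 12 > μ = 1.60000, the bound 2/15 is < 1 and informative.)

P[X ≥ 12] ≤ 2/15 ≈ 0.13333.


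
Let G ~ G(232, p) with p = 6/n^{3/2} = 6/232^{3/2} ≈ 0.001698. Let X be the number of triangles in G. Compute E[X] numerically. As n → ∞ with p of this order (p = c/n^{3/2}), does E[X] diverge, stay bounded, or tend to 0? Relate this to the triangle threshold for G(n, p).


Number of potential triangles: C(232, 3) = 2054360.
Each occurs with probability p³ ≈ (0.001698)³ ≈ 4.895058e-09.
By linearity: E[X] = C(232, 3)·p³ ≈ 2054360 · 4.895058e-09 ≈ 0.0101.
Since α = 3/2 > 1, p = c/n^{3/2} = o(1/n) is below the triangle threshold p ~ 1/n. Asymptotically E[X] ~ (c³/6)·n^{3(1−α)} = (6³/6)·n^{-1.5} → 0, so by Markov's inequality G has no triangles w.h.p.

E[X] ≈ 0.0101; in regime p = Θ(1/n^{3/2}) E[X] tends to 0 (below the triangle threshold p ~ 1/n).


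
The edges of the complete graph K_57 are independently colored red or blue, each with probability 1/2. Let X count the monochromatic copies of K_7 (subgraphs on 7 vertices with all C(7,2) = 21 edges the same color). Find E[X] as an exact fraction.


Let X = Σ_S X_S over the C(57, 7) = 264385836 subsets S of size 7, where X_S = 1 if the K_7 on S is monochromatic.
For a fixed S, the K_7 on S has C(7, 2) = 21 edges. P[all 21 edges red] = (1/2)^21, and likewise for blue, so P[monochromatic] = 2·(1/2)^21 = 2^{1 − 21} = 1/1048576.
Summing: E[X] = C(57, 7) · 2^{1 − 21} = 264385836 · 1/1048576 = 66096459/262144.
Numerically: E[X] ≈ 252.13798.

E[X] = C(57,7)·2^(1−C(7,2)) = 66096459/262144 ≈ 252.13798.


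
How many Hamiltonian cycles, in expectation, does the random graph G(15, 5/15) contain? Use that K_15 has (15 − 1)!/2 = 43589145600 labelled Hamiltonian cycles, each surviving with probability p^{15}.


K_15 has (15 − 1)!/2 = 43589145600 labelled Hamiltonian cycles.
For each such Hamiltonian cycle H, let X_H = 1 if all 15 edges of H are present in G. Then P[X_H = 1] = p^{15} = (1/3)^{15} = 1/14348907.
By linearity: E[X] = Σ_H E[X_H] = 43589145600 · p^{15} = 43589145600 · 1/14348907 = 179379200/59049.
Numerically: E[X] ≈ 3037.8.

E[X] = 43589145600 · (1/3)^{15} = 179379200/59049 ≈ 3037.8.


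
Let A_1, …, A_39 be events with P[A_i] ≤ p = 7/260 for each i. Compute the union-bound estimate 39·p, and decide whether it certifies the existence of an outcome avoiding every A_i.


Union bound: P[∪_{i=1}^{39} A_i] ≤ Σ_i P[A_i] ≤ 39·p = 39·(7/260) = 21/20.
Numerically: 21/20 ≈ 1.05000.
Is 21/20 < 1? NO.
Since the bound 21/20 is ≥ 1, the union bound is uninformative here; it does NOT by itself certify existence.

39·p = 21/20 ≈ 1.05000; existence NOT certified by the union bound.


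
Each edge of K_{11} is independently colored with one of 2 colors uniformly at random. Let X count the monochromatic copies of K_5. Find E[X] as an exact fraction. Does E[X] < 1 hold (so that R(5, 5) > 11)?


E[X] = C(11, 5) · 2^{1 − 10} = 462 · 2^{−9} = 462/512.
As a reduced fraction: E[X] = 231/256 ≈ 0.902.
Is E[X] < 1? YES.
Since E[X] < 1, there exists a 2-coloring of K_{11} with no monochromatic K_5; hence R(5, 5) > 11.

E[X] = 231/256 ≈ 0.902; E[X] < 1, so R(5, 5) > 11.


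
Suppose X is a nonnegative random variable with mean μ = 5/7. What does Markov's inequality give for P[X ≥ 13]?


μ = E[X] = 5/7, a = 13.
Markov: P[X ≥ 13] ≤ μ/a = (5/7)/13 = 5/91.
Numerically: ≈ 0.054945.
(Since a = 13 > μ = 0.714286, the bound 5/91 is < 1 and informative.)

P[X ≥ 13] ≤ 5/91 ≈ 0.054945.


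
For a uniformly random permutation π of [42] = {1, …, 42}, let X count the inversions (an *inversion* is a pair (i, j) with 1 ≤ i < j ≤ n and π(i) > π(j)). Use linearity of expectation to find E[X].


Write X = Σ X_I over the C(42, 2) = 861 pairs i < j, with X_I the indicator of one inversion.
There are 861 indicators.
For each fixed pair i < j, the values π(i) and π(j) are two distinct elements of {1, …, 42} in uniformly random order; by symmetry P[π(i) > π(j)] = 1/2.
By linearity: E[X] = 861 · (1/2) = C(42, 2) · (1/2) = 861/2 = 861/2 ≈ 430.5000.

E[X] = 861/2 = 430.5000.


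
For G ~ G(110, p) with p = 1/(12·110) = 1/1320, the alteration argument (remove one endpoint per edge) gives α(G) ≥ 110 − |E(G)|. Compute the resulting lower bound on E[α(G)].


E[|E(G)|] = C(110, 2)·p = 5995 · (1/1320) = 109/24.
E[α(G)] ≥ n − E[|E(G)|] = 110 − 109/24 = 2531/24.
Numerically: ≈ 105.4583.
(This is only a lower bound; the true E[α(G)] may be larger.)

E[α(G)] ≥ 2531/24 ≈ 105.4583.


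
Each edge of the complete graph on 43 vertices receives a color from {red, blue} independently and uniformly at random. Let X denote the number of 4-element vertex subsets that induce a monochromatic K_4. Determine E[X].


Let X = Σ_S X_S over the C(43, 4) = 123410 subsets S of size 4, where X_S = 1 if the K_4 on S is monochromatic.
For a fixed S, the K_4 on S has C(4, 2) = 6 edges. P[all 6 edges red] = (1/2)^6, and likewise for blue, so P[monochromatic] = 2·(1/2)^6 = 2^{1 − 6} = 1/32.
Summing: E[X] = C(43, 4) · 2^{1 − 6} = 123410 · 1/32 = 61705/16.
Numerically: E[X] ≈ 3856.562500.

E[X] = C(43,4)·2^(1−C(4,2)) = 61705/16 ≈ 3856.562500.


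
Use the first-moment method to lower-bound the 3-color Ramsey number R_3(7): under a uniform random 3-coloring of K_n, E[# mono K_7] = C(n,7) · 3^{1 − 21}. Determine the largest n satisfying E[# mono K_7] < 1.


We need C(n, 7) · 3^{1 − 21} < 1, i.e. C(n, 7) < 3^{21 − 1} = 3486784401.
Check values of n near the boundary:
  n = 75: C(75, 7) = 1984829850; 1984829850 < 3486784401? YES
  n = 76: C(76, 7) = 2186189400; 2186189400 < 3486784401? YES
  n = 77: C(77, 7) = 2404808340; 2404808340 < 3486784401? YES
  n = 78: C(78, 7) = 2641902120; 2641902120 < 3486784401? YES
  n = 79: C(79, 7) = 2898753715; 2898753715 < 3486784401? YES
  n = 80: C(80, 7) = 3176716400; 3176716400 < 3486784401? YES
  n = 81: C(81, 7) = 3477216600; 3477216600 < 3486784401? YES
  n = 82: C(82, 7) = 3801756816; 3801756816 < 3486784401? NO
  n = 83: C(83, 7) = 4151918628; 4151918628 < 3486784401? NO
  n = 84: C(84, 7) = 4529365776; 4529365776 < 3486784401? NO
The largest n with C(n, 7) < 3486784401 is n = 81 (where E[X] = 42928600/43046721 ≈ 0.99726). Hence R_3(7) > 81, i.e. R_3(7) ≥ 82.

Largest n = 81; hence R_3(7) > 81.


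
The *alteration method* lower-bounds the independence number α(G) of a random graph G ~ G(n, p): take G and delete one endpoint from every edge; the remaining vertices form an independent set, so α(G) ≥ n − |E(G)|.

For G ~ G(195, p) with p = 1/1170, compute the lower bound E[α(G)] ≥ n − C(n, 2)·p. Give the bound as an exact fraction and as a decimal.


E[|E(G)|] = C(195, 2)·p = 18915 · (1/1170) = 97/6.
E[α(G)] ≥ n − E[|E(G)|] = 195 − 97/6 = 1073/6.
Numerically: ≈ 178.833.
(This is only a lower bound; the true E[α(G)] may be larger.)

E[α(G)] ≥ 1073/6 ≈ 178.833.


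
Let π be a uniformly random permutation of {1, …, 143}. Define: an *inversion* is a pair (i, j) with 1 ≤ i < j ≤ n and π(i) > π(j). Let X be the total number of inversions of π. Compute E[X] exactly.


Write X = Σ X_I over the C(143, 2) = 10153 pairs i < j, with X_I the indicator of one inversion.
There are 10153 indicators.
For each fixed pair i < j, the values π(i) and π(j) are two distinct elements of {1, …, 143} in uniformly random order; by symmetry P[π(i) > π(j)] = 1/2.
By linearity: E[X] = 10153 · (1/2) = C(143, 2) · (1/2) = 10153/2 = 10153/2 ≈ 5076.50000.

E[X] = 10153/2 = 5076.50000.


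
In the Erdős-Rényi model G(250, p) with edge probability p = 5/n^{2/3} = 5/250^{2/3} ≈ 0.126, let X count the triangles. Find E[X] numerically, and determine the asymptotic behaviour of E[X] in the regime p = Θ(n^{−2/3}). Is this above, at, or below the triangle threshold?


Number of potential triangles: C(250, 3) = 2573000.
Each occurs with probability p³ ≈ (0.126)³ ≈ 2.000000e-03.
By linearity: E[X] = C(250, 3)·p³ ≈ 2573000 · 2.000000e-03 ≈ 5146.0000.
Since α = 2/3 < 1, p = c/n^{2/3} ≫ 1/n is above the triangle threshold p ~ 1/n. Asymptotically E[X] ~ (c³/6)·n^{3(1−α)} = (5³/6)·n^{1} → ∞; triangles are abundant w.h.p.

E[X] ≈ 5146.0000; in regime p = Θ(1/n^{2/3}) E[X] diverges (above the triangle threshold p ~ 1/n).


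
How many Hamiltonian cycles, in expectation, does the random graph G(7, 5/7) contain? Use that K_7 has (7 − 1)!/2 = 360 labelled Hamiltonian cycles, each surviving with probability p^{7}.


K_7 has (7 − 1)!/2 = 360 labelled Hamiltonian cycles.
For each such Hamiltonian cycle H, let X_H = 1 if all 7 edges of H are present in G. Then P[X_H = 1] = p^{7} = (5/7)^{7} = 78125/823543.
By linearity of expectation: E[X] = Σ_H E[X_H] = 360 · p^{7} = 360 · 78125/823543 = 28125000/823543.
Numerically: E[X] ≈ 34.2.

E[X] = 360 · (5/7)^{7} = 28125000/823543 ≈ 34.2.


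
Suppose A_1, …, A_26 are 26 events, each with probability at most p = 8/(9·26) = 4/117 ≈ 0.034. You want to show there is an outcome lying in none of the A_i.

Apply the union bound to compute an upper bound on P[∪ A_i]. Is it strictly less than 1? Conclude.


Union bound: P[∪_{i=1}^{26} A_i] ≤ Σ_i P[A_i] ≤ 26·p = 26·(4/117) = 8/9.
Numerically: 8/9 ≈ 0.889.
Is 8/9 < 1? YES.
Since P[∪ A_i] ≤ 8/9 < 1, the complement has P[∩ A_i^c] ≥ 1 − 8/9 = 1/9 > 0, so some outcome avoids every A_i.

26·p = 8/9 ≈ 0.889; existence CERTIFIED by the union bound.


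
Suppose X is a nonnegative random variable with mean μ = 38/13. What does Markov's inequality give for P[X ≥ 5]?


μ = E[X] = 38/13, a = 5.
Markov: P[X ≥ 5] ≤ μ/a = (38/13)/5 = 38/65.
Numerically: ≈ 0.584615.
(Since a = 5 > μ = 2.923077, the bound 38/65 is < 1 and informative.)

P[X ≥ 5] ≤ 38/65 ≈ 0.584615.


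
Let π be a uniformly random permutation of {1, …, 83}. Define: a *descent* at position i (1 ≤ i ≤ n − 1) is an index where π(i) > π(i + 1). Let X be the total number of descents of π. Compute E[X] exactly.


Write X = Σ X_I over i = 1, …, 82, with X_I the indicator of one descent.
There are 82 indicators.
For each fixed i, the pair (π(i), π(i+1)) is a uniformly random ordered pair of distinct values from {1, …, 83}; by symmetry P[π(i) > π(i+1)] = 1/2.
By linearity: E[X] = 82 · (1/2) = (83 − 1) · (1/2) = 41 ≈ 41.000.

E[X] = 41 = 41.000.


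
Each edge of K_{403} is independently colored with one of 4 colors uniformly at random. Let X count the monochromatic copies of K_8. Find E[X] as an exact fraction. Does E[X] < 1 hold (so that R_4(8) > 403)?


E[X] = C(403, 8) · 4^{1 − 28} = 16090020602228430 · 4^{−27} = 16090020602228430/18014398509481984.
As a reduced fraction: E[X] = 8045010301114215/9007199254740992 ≈ 0.8931756.
Is E[X] < 1? YES.
Since E[X] < 1, there exists a 4-coloring of K_{403} with no monochromatic K_8; hence R_4(8) > 403.

E[X] = 8045010301114215/9007199254740992 ≈ 0.8931756; E[X] < 1, so R_4(8) > 403.


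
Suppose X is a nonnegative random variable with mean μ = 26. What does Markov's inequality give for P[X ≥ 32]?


μ = E[X] = 26, a = 32.
Markov: P[X ≥ 32] ≤ μ/a = (26)/32 = 13/16.
Numerically: ≈ 0.8125.
(Since a = 32 > μ = 26.0000, the bound 13/16 is < 1 and informative.)

P[X ≥ 32] ≤ 13/16 ≈ 0.8125.


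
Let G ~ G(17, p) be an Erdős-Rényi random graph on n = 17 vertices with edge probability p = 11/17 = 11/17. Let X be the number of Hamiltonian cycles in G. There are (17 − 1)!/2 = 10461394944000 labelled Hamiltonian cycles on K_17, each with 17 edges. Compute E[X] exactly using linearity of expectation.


K_17 has (17 − 1)!/2 = 10461394944000 labelled Hamiltonian cycles.
For each such Hamiltonian cycle H, let X_H = 1 if all 17 edges of H are present in G. Then P[X_H = 1] = p^{17} = (11/17)^{17} = 505447028499293771/827240261886336764177.
By linearity of expectation: E[X] = Σ_H E[X_H] = 10461394944000 · p^{17} = 10461394944000 · 505447028499293771/827240261886336764177 = 5287680988402335763510093824000/827240261886336764177.
Numerically: E[X] ≈ 6.39e+09.

E[X] = 10461394944000 · (11/17)^{17} = 5287680988402335763510093824000/827240261886336764177 ≈ 6.39e+09.


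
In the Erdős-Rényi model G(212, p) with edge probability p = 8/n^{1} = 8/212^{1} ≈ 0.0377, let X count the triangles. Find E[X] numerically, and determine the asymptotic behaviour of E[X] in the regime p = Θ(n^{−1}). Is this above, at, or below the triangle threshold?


Number of potential triangles: C(212, 3) = 1565620.
Each occurs with probability p³ ≈ (0.0377)³ ≈ 5.37356e-05.
By linearity: E[X] = C(212, 3)·p³ ≈ 1565620 · 5.37356e-05 ≈ 84.130.
Here α = 1, so p = 8/n is exactly at the triangle threshold p ~ 1/n. Asymptotically E[X] → c³/6 = 8³/6 = 256/3 ≈ 85.333, a bounded constant. In this regime the triangle count is asymptotically Poisson(c³/6).

E[X] ≈ 84.130; in regime p = Θ(1/n^{1}) E[X] stays bounded (at the triangle threshold p ~ 1/n).


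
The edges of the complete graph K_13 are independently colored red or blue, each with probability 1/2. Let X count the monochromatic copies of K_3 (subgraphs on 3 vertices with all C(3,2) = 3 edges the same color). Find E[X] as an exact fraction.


Let X = Σ_S X_S over the C(13, 3) = 286 subsets S of size 3, where X_S = 1 if the K_3 on S is monochromatic.
For a fixed S, the K_3 on S has C(3, 2) = 3 edges. P[all 3 edges red] = (1/2)^3, and likewise for blue, so P[monochromatic] = 2·(1/2)^3 = 2^{1 − 3} = 1/4.
By linearity of expectation: E[X] = C(13, 3) · 2^{1 − 3} = 286 · 1/4 = 143/2.
Numerically: E[X] ≈ 71.500.

E[X] = C(13,3)·2^(1−C(3,2)) = 143/2 ≈ 71.500.


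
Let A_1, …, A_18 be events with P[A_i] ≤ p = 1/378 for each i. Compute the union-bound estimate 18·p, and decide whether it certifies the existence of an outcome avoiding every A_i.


Union bound: P[∪_{i=1}^{18} A_i] ≤ Σ_i P[A_i] ≤ 18·p = 18·(1/378) = 1/21.
Numerically: 1/21 ≈ 0.04762.
Is 1/21 < 1? YES.
Since P[∪ A_i] ≤ 1/21 < 1, the complement has P[∩ A_i^c] ≥ 1 − 1/21 = 20/21 > 0, so some outcome avoids every A_i.

18·p = 1/21 ≈ 0.04762; existence CERTIFIED by the union bound.


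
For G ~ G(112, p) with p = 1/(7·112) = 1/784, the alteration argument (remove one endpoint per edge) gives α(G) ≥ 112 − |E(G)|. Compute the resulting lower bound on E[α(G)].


E[|E(G)|] = C(112, 2)·p = 6216 · (1/784) = 111/14.
E[α(G)] ≥ n − E[|E(G)|] = 112 − 111/14 = 1457/14.
Numerically: ≈ 104.071.
(This is only a lower bound; the true E[α(G)] may be larger.)

E[α(G)] ≥ 1457/14 ≈ 104.071.


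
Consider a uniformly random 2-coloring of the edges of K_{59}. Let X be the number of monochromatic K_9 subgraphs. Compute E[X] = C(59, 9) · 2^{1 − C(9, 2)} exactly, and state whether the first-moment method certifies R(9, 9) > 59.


E[X] = C(59, 9) · 2^{1 − 36} = 12565671261 · 2^{−35} = 12565671261/34359738368.
As a reduced fraction: E[X] = 12565671261/34359738368 ≈ 0.366.
Is E[X] < 1? YES.
Since E[X] < 1, there exists a 2-coloring of K_{59} with no monochromatic K_9; hence R(9, 9) > 59.

E[X] = 12565671261/34359738368 ≈ 0.366; E[X] < 1, so R(9, 9) > 59.


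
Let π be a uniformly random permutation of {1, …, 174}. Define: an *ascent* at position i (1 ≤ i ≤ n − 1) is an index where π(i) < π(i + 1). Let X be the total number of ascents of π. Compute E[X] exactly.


Write X = Σ X_I over i = 1, …, 173, with X_I the indicator of one ascent.
There are 173 indicators.
For each fixed i, the pair (π(i), π(i+1)) is a uniformly random ordered pair of distinct values from {1, …, 174}; by symmetry P[π(i) < π(i+1)] = 1/2.
By linearity: E[X] = 173 · (1/2) = (174 − 1) · (1/2) = 173/2 ≈ 86.50000.

E[X] = 173/2 = 86.50000.


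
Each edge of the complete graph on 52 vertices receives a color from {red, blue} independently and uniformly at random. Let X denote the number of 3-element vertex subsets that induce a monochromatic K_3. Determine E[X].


Let X = Σ_S X_S over the C(52, 3) = 22100 subsets S of size 3, where X_S = 1 if the K_3 on S is monochromatic.
For a fixed S, the K_3 on S has C(3, 2) = 3 edges. P[all 3 edges red] = (1/2)^3, and likewise for blue, so P[monochromatic] = 2·(1/2)^3 = 2^{1 − 3} = 1/4.
Summing: E[X] = C(52, 3) · 2^{1 − 3} = 22100 · 1/4 = 5525.
Numerically: E[X] ≈ 5525.000.

E[X] = C(52,3)·2^(1−C(3,2)) = 5525 ≈ 5525.000.


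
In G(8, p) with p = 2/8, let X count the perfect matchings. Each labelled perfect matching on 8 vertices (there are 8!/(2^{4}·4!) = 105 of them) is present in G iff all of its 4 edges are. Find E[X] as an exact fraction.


K_8 has 8!/(2^{4}·4!) = 105 labelled perfect matchings.
For each such perfect matching H, let X_H = 1 if all 4 edges of H are present in G. Then P[X_H = 1] = p^{4} = (1/4)^{4} = 1/256.
By linearity: E[X] = Σ_H E[X_H] = 105 · p^{4} = 105 · 1/256 = 105/256.
Numerically: E[X] ≈ 0.41.

E[X] = 105 · (1/4)^{4} = 105/256 ≈ 0.41.


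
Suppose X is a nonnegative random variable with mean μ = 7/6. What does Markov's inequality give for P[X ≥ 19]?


μ = E[X] = 7/6, a = 19.
Markov: P[X ≥ 19] ≤ μ/a = (7/6)/19 = 7/114.
Numerically: ≈ 0.06140.
(Since a = 19 > μ = 1.16667, the bound 7/114 is < 1 and informative.)

P[X ≥ 19] ≤ 7/114 ≈ 0.06140.


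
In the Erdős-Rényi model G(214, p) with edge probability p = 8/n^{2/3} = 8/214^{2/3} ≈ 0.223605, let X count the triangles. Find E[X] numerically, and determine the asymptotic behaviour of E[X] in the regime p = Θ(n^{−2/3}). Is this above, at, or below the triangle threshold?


Number of potential triangles: C(214, 3) = 1610564.
Each occurs with probability p³ ≈ (0.223605)³ ≈ 1.11800157e-02.
By linearity: E[X] = C(214, 3)·p³ ≈ 1610564 · 1.11800157e-02 ≈ 18006.130841.
Since α = 2/3 < 1, p = c/n^{2/3} ≫ 1/n is above the triangle threshold p ~ 1/n. Asymptotically E[X] ~ (c³/6)·n^{3(1−α)} = (8³/6)·n^{1} → ∞; triangles are abundant w.h.p.

E[X] ≈ 18006.130841; in regime p = Θ(1/n^{2/3}) E[X] diverges (above the triangle threshold p ~ 1/n).


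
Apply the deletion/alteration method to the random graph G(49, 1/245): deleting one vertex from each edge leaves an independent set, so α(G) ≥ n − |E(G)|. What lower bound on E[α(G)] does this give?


E[|E(G)|] = C(49, 2)·p = 1176 · (1/245) = 24/5.
E[α(G)] ≥ n − E[|E(G)|] = 49 − 24/5 = 221/5.
Numerically: ≈ 44.200000.
(This is only a lower bound; the true E[α(G)] may be larger.)

E[α(G)] ≥ 221/5 ≈ 44.200000.


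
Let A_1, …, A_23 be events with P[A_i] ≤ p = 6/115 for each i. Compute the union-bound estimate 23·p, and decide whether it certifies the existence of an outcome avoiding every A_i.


Union bound: P[∪_{i=1}^{23} A_i] ≤ Σ_i P[A_i] ≤ 23·p = 23·(6/115) = 6/5.
Numerically: 6/5 ≈ 1.200.
Is 6/5 < 1? NO.
Since the bound 6/5 is ≥ 1, the union bound is uninformative here; it does NOT by itself certify existence.

23·p = 6/5 ≈ 1.200; existence NOT certified by the union bound.


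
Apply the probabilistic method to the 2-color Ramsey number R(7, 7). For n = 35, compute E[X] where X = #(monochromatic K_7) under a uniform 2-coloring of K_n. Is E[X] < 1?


E[X] = C(35, 7) · 2^{1 − 21} = 6724520 · 2^{−20} = 6724520/1048576.
As a reduced fraction: E[X] = 840565/131072 ≈ 6.4130.
Is E[X] < 1? NO.
Since E[X] ≥ 1, the first-moment bound is inconclusive at n = 35; it does NOT by itself certify R(7, 7) > 35.

E[X] = 840565/131072 ≈ 6.4130; E[X] ≥ 1; first-moment method inconclusive here.


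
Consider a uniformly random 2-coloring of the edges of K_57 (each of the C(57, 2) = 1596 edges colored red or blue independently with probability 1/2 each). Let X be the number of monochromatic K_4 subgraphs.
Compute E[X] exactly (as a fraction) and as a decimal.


Let X = Σ_S X_S over the C(57, 4) = 395010 subsets S of size 4, where X_S = 1 if the K_4 on S is monochromatic.
For a fixed S, the K_4 on S has C(4, 2) = 6 edges. P[all 6 edges red] = (1/2)^6, and likewise for blue, so P[monochromatic] = 2·(1/2)^6 = 2^{1 − 6} = 1/32.
By linearity: E[X] = C(57, 4) · 2^{1 − 6} = 395010 · 1/32 = 197505/16.
Numerically: E[X] ≈ 12344.06250.

E[X] = C(57,4)·2^(1−C(4,2)) = 197505/16 ≈ 12344.06250.


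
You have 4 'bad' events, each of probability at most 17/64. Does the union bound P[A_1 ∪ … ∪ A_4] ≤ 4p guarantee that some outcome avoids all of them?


Union bound: P[∪_{i=1}^{4} A_i] ≤ Σ_i P[A_i] ≤ 4·p = 4·(17/64) = 17/16.
Numerically: 17/16 ≈ 1.0625.
Is 17/16 < 1? NO.
Since the bound 17/16 is ≥ 1, the union bound is uninformative here; it does NOT by itself certify existence.

4·p = 17/16 ≈ 1.0625; existence NOT certified by the union bound.


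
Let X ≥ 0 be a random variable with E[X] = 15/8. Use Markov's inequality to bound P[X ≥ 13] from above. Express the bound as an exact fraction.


μ = E[X] = 15/8, a = 13.
Markov: P[X ≥ 13] ≤ μ/a = (15/8)/13 = 15/104.
Numerically: ≈ 0.144231.
(Since a = 13 > μ = 1.875000, the bound 15/104 is < 1 and informative.)

P[X ≥ 13] ≤ 15/104 ≈ 0.144231.


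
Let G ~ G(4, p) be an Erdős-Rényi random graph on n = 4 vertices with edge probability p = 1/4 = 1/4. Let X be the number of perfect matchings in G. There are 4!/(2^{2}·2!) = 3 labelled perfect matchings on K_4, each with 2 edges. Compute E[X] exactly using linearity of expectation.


K_4 has 4!/(2^{2}·2!) = 3 labelled perfect matchings.
For each such perfect matching H, let X_H = 1 if all 2 edges of H are present in G. Then P[X_H = 1] = p^{2} = (1/4)^{2} = 1/16.
By linearity of expectation: E[X] = Σ_H E[X_H] = 3 · p^{2} = 3 · 1/16 = 3/16.
Numerically: E[X] ≈ 0.1875.

E[X] = 3 · (1/4)^{2} = 3/16 ≈ 0.1875.


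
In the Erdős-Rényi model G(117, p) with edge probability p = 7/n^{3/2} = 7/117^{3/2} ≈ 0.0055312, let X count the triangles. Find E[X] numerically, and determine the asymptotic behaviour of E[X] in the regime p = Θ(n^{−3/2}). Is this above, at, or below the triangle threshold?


Number of potential triangles: C(117, 3) = 260130.
Each occurs with probability p³ ≈ (0.0055312)³ ≈ 1.69222358e-07.
By linearity: E[X] = C(117, 3)·p³ ≈ 260130 · 1.69222358e-07 ≈ 0.044020.
Since α = 3/2 > 1, p = c/n^{3/2} = o(1/n) is below the triangle threshold p ~ 1/n. Asymptotically E[X] ~ (c³/6)·n^{3(1−α)} = (7³/6)·n^{-1.5} → 0, so by Markov's inequality G has no triangles w.h.p.

E[X] ≈ 0.044020; in regime p = Θ(1/n^{3/2}) E[X] tends to 0 (below the triangle threshold p ~ 1/n).


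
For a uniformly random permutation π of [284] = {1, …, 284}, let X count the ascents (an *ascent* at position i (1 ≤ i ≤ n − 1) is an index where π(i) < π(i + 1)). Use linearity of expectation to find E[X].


Write X = Σ X_I over i = 1, …, 283, with X_I the indicator of one ascent.
There are 283 indicators.
For each fixed i, the pair (π(i), π(i+1)) is a uniformly random ordered pair of distinct values from {1, …, 284}; by symmetry P[π(i) < π(i+1)] = 1/2.
By linearity: E[X] = 283 · (1/2) = (284 − 1) · (1/2) = 283/2 ≈ 141.500.

E[X] = 283/2 = 141.500.


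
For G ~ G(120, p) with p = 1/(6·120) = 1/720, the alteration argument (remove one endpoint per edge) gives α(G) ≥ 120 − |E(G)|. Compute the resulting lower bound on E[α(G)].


E[|E(G)|] = C(120, 2)·p = 7140 · (1/720) = 119/12.
E[α(G)] ≥ n − E[|E(G)|] = 120 − 119/12 = 1321/12.
Numerically: ≈ 110.08333.
(This is only a lower bound; the true E[α(G)] may be larger.)

E[α(G)] ≥ 1321/12 ≈ 110.08333.


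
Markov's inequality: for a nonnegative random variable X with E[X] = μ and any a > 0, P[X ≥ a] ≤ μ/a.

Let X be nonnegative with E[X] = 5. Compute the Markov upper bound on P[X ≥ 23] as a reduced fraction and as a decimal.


μ = E[X] = 5, a = 23.
Markov: P[X ≥ 23] ≤ μ/a = (5)/23 = 5/23.
Numerically: ≈ 0.21739.
(Since a = 23 > μ = 5.00000, the bound 5/23 is < 1 and informative.)

P[X ≥ 23] ≤ 5/23 ≈ 0.21739.


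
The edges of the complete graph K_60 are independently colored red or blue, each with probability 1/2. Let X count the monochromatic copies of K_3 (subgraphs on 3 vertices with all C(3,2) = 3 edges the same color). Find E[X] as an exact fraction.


Let X = Σ_S X_S over the C(60, 3) = 34220 subsets S of size 3, where X_S = 1 if the K_3 on S is monochromatic.
For a fixed S, the K_3 on S has C(3, 2) = 3 edges. P[all 3 edges red] = (1/2)^3, and likewise for blue, so P[monochromatic] = 2·(1/2)^3 = 2^{1 − 3} = 1/4.
By linearity: E[X] = C(60, 3) · 2^{1 − 3} = 34220 · 1/4 = 8555.
Numerically: E[X] ≈ 8555.0000.

E[X] = C(60,3)·2^(1−C(3,2)) = 8555 ≈ 8555.0000.


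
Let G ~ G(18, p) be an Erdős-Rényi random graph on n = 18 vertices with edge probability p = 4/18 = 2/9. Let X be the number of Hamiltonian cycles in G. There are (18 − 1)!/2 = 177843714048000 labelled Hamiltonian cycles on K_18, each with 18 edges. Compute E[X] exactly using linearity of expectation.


K_18 has (18 − 1)!/2 = 177843714048000 labelled Hamiltonian cycles.
For each such Hamiltonian cycle H, let X_H = 1 if all 18 edges of H are present in G. Then P[X_H = 1] = p^{18} = (2/9)^{18} = 262144/150094635296999121.
Summing the indicators: E[X] = Σ_H E[X_H] = 177843714048000 · p^{18} = 177843714048000 · 262144/150094635296999121 = 63951526166528000/205891132094649.
Numerically: E[X] ≈ 310.6.

E[X] = 177843714048000 · (2/9)^{18} = 63951526166528000/205891132094649 ≈ 310.6.


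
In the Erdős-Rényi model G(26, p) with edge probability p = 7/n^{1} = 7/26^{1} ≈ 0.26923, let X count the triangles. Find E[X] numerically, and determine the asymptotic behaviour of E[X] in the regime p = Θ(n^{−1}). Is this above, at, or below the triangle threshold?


Number of potential triangles: C(26, 3) = 2600.
Each occurs with probability p³ ≈ (0.26923)³ ≈ 1.9515248e-02.
By linearity: E[X] = C(26, 3)·p³ ≈ 2600 · 1.9515248e-02 ≈ 50.73964.
Here α = 1, so p = 7/n is exactly at the triangle threshold p ~ 1/n. Asymptotically E[X] → c³/6 = 7³/6 = 343/6 ≈ 57.16667, a bounded constant. In this regime the triangle count is asymptotically Poisson(c³/6).

E[X] ≈ 50.73964; in regime p = Θ(1/n^{1}) E[X] stays bounded (at the triangle threshold p ~ 1/n).


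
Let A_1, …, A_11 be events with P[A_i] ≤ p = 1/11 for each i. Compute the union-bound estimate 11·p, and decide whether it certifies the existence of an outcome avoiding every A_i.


Union bound: P[∪_{i=1}^{11} A_i] ≤ Σ_i P[A_i] ≤ 11·p = 11·(1/11) = 1.
Numerically: 1 ≈ 1.0000000.
Is 1 < 1? NO.
Since the bound 1 is ≥ 1, the union bound is uninformative here; it does NOT by itself certify existence.

11·p = 1 ≈ 1.0000000; existence NOT certified by the union bound.


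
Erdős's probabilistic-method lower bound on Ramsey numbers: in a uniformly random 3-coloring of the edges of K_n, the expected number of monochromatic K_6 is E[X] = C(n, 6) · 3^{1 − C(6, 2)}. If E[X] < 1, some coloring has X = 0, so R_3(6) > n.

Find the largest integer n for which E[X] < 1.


We need C(n, 6) · 3^{1 − 15} < 1, i.e. C(n, 6) < 3^{15 − 1} = 4782969.
Check values of n near the boundary:
  n = 40: C(40, 6) = 3838380; 3838380 < 4782969? YES
  n = 41: C(41, 6) = 4496388; 4496388 < 4782969? YES
  n = 42: C(42, 6) = 5245786; 5245786 < 4782969? NO
  n = 43: C(43, 6) = 6096454; 6096454 < 4782969? NO
  n = 44: C(44, 6) = 7059052; 7059052 < 4782969? NO
The largest n with C(n, 6) < 4782969 is n = 41 (where E[X] = 1498796/1594323 ≈ 0.9400830). Hence R_3(6) > 41, i.e. R_3(6) ≥ 42.

Largest n = 41; hence R_3(6) > 41.


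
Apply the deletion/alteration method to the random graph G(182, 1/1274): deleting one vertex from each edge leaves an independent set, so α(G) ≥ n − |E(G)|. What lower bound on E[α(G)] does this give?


E[|E(G)|] = C(182, 2)·p = 16471 · (1/1274) = 181/14.
E[α(G)] ≥ n − E[|E(G)|] = 182 − 181/14 = 2367/14.
Numerically: ≈ 169.0714.
(This is only a lower bound; the true E[α(G)] may be larger.)

E[α(G)] ≥ 2367/14 ≈ 169.0714.


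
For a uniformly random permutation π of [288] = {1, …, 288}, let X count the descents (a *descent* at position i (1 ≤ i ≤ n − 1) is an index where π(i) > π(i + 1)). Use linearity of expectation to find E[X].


Write X = Σ X_I over i = 1, …, 287, with X_I the indicator of one descent.
There are 287 indicators.
For each fixed i, the pair (π(i), π(i+1)) is a uniformly random ordered pair of distinct values from {1, …, 288}; by symmetry P[π(i) > π(i+1)] = 1/2.
By linearity: E[X] = 287 · (1/2) = (288 − 1) · (1/2) = 287/2 ≈ 143.500000.

E[X] = 287/2 = 143.500000.


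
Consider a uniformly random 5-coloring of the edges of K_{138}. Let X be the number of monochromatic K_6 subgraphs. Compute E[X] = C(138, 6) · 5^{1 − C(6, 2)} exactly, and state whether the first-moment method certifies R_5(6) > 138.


E[X] = C(138, 6) · 5^{1 − 15} = 8592039666 · 5^{−14} = 8592039666/6103515625.
As a reduced fraction: E[X] = 8592039666/6103515625 ≈ 1.4077198.
Is E[X] < 1? NO.
Since E[X] ≥ 1, the first-moment bound is inconclusive at n = 138; it does NOT by itself certify R_5(6) > 138.

E[X] = 8592039666/6103515625 ≈ 1.4077198; E[X] ≥ 1; first-moment method inconclusive here.
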